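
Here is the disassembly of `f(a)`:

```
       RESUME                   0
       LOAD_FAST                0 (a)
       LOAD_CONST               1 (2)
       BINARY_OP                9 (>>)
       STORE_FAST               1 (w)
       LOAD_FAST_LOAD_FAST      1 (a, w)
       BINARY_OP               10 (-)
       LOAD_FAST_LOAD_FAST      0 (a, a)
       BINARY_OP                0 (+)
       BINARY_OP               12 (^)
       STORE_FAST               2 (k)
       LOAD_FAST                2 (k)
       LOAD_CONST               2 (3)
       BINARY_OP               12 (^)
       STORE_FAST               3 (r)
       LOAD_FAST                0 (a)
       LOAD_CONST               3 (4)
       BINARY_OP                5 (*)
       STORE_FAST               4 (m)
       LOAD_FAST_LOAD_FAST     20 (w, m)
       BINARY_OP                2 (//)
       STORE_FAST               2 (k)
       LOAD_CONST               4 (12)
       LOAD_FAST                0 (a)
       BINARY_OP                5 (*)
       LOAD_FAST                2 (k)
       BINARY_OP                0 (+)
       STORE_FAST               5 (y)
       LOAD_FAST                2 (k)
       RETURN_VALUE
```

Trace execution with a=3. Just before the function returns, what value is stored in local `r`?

6

LOAD_FAST a → push 3. Stack: [3]
LOAD_CONST → push 2. Stack: [3, 2]
BINARY_OP >> → 3 >> 2 = 0. Stack: [0]
STORE_FAST w → w=0. Stack: []
LOAD_FAST_LOAD_FAST a,w → push 3,0. Stack: [3, 0]
BINARY_OP - → 3 - 0 = 3. Stack: [3]
LOAD_FAST_LOAD_FAST a,a → push 3,3. Stack: [3, 3, 3]
BINARY_OP + → 3 + 3 = 6. Stack: [3, 6]
BINARY_OP ^ → 3 ^ 6 = 5. Stack: [5]
STORE_FAST k → k=5. Stack: []
LOAD_FAST k → push 5. Stack: [5]
LOAD_CONST → push 3. Stack: [5, 3]
BINARY_OP ^ → 5 ^ 3 = 6. Stack: [6]
STORE_FAST r → r=6. Stack: []
LOAD_FAST a → push 3. Stack: [3]
LOAD_CONST → push 4. Stack: [3, 4]
BINARY_OP * → 3 * 4 = 12. Stack: [12]
STORE_FAST m → m=12. Stack: []
LOAD_FAST_LOAD_FAST w,m → push 0,12. Stack: [0, 12]
BINARY_OP // → 0 // 12 = 0. Stack: [0]
STORE_FAST k → k=0. Stack: []
LOAD_CONST → push 12. Stack: [12]
LOAD_FAST a → push 3. Stack: [12, 3]
BINARY_OP * → 12 * 3 = 36. Stack: [36]
LOAD_FAST k → push 0. Stack: [36, 0]
BINARY_OP + → 36 + 0 = 36. Stack: [36]
STORE_FAST y → y=36. Stack: []
LOAD_FAST k → push 0. Stack: [0]
RETURN_VALUE → return 0.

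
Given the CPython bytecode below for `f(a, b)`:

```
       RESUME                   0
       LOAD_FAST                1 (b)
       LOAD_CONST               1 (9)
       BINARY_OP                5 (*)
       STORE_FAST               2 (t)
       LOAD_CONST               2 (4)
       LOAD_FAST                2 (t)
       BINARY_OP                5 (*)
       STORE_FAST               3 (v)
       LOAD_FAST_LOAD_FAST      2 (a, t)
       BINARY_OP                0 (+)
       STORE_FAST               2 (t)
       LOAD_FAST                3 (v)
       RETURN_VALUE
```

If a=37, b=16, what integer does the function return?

576

LOAD_FAST b → push 16. Stack: [16]
LOAD_CONST → push 9. Stack: [16, 9]
BINARY_OP * → 16 * 9 = 144. Stack: [144]
STORE_FAST t → t=144. Stack: []
LOAD_CONST → push 4. Stack: [4]
LOAD_FAST t → push 144. Stack: [4, 144]
BINARY_OP * → 4 * 144 = 576. Stack: [576]
STORE_FAST v → v=576. Stack: []
LOAD_FAST_LOAD_FAST a,t → push 37,144. Stack: [37, 144]
BINARY_OP + → 37 + 144 = 181. Stack: [181]
STORE_FAST t → t=181. Stack: []
LOAD_FAST v → push 576. Stack: [576]
RETURN_VALUE → return 576.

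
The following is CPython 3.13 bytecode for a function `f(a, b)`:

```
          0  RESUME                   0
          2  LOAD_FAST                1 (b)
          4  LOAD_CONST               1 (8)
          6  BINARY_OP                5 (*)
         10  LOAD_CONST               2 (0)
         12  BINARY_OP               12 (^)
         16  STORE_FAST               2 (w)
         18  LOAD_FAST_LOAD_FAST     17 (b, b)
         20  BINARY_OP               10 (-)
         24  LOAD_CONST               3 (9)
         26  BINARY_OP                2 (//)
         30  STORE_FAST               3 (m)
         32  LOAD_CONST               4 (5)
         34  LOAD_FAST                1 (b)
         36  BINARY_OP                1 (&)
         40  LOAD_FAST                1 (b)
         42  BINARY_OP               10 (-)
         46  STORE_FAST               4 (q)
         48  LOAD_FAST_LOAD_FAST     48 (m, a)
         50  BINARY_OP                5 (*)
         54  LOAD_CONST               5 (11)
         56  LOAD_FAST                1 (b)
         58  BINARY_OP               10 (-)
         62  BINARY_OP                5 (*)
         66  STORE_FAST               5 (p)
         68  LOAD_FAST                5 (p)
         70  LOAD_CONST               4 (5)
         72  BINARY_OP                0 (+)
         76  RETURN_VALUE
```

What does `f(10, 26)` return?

5

LOAD_FAST b → push 26. Stack: [26]
LOAD_CONST → push 8. Stack: [26, 8]
BINARY_OP * → 26 * 8 = 208. Stack: [208]
LOAD_CONST → push 0. Stack: [208, 0]
BINARY_OP ^ → 208 ^ 0 = 208. Stack: [208]
STORE_FAST w → w=208. Stack: []
LOAD_FAST_LOAD_FAST b,b → push 26,26. Stack: [26, 26]
BINARY_OP - → 26 - 26 = 0. Stack: [0]
LOAD_CONST → push 9. Stack: [0, 9]
BINARY_OP // → 0 // 9 = 0. Stack: [0]
STORE_FAST m → m=0. Stack: []
LOAD_CONST → push 5. Stack: [5]
LOAD_FAST b → push 26. Stack: [5, 26]
BINARY_OP & → 5 & 26 = 0. Stack: [0]
LOAD_FAST b → push 26. Stack: [0, 26]
BINARY_OP - → 0 - 26 = -26. Stack: [-26]
STORE_FAST q → q=-26. Stack: []
LOAD_FAST_LOAD_FAST m,a → push 0,10. Stack: [0, 10]
BINARY_OP * → 0 * 10 = 0. Stack: [0]
LOAD_CONST → push 11. Stack: [0, 11]
LOAD_FAST b → push 26. Stack: [0, 11, 26]
BINARY_OP - → 11 - 26 = -15. Stack: [0, -15]
BINARY_OP * → 0 * -15 = 0. Stack: [0]
STORE_FAST p → p=0. Stack: []
LOAD_FAST p → push 0. Stack: [0]
LOAD_CONST → push 5. Stack: [0, 5]
BINARY_OP + → 0 + 5 = 5. Stack: [5]
RETURN_VALUE → return 5.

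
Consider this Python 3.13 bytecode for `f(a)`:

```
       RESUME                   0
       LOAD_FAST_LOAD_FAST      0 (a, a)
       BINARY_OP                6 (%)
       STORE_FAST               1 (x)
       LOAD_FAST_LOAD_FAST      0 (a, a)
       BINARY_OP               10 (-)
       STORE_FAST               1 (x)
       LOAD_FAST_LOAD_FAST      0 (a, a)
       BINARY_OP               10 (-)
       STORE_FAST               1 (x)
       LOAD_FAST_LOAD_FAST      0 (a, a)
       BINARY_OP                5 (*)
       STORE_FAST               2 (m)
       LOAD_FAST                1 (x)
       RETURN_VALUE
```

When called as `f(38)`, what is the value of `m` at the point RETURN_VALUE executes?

1444

LOAD_FAST_LOAD_FAST a,a → push 38,38. Stack: [38, 38]
BINARY_OP % → 38 % 38 = 0. Stack: [0]
STORE_FAST x → x=0. Stack: []
LOAD_FAST_LOAD_FAST a,a → push 38,38. Stack: [38, 38]
BINARY_OP - → 38 - 38 = 0. Stack: [0]
STORE_FAST x → x=0. Stack: []
LOAD_FAST_LOAD_FAST a,a → push 38,38. Stack: [38, 38]
BINARY_OP - → 38 - 38 = 0. Stack: [0]
STORE_FAST x → x=0. Stack: []
LOAD_FAST_LOAD_FAST a,a → push 38,38. Stack: [38, 38]
BINARY_OP * → 38 * 38 = 1444. Stack: [1444]
STORE_FAST m → m=1444. Stack: []
LOAD_FAST x → push 0. Stack: [0]
RETURN_VALUE → return 0.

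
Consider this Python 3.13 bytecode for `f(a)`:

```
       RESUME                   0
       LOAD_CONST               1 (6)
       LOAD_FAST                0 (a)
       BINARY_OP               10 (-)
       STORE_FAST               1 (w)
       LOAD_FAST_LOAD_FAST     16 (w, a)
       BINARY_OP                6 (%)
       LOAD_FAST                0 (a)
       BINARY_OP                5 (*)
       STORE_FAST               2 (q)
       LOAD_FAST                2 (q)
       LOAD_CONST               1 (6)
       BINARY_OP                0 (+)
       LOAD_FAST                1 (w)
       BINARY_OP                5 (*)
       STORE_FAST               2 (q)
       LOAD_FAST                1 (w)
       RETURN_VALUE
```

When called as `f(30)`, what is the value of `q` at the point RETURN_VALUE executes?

-4464

LOAD_CONST → push 6. Stack: [6]
LOAD_FAST a → push 30. Stack: [6, 30]
BINARY_OP - → 6 - 30 = -24. Stack: [-24]
STORE_FAST w → w=-24. Stack: []
LOAD_FAST_LOAD_FAST w,a → push -24,30. Stack: [-24, 30]
BINARY_OP % → -24 % 30 = 6. Stack: [6]
LOAD_FAST a → push 30. Stack: [6, 30]
BINARY_OP * → 6 * 30 = 180. Stack: [180]
STORE_FAST q → q=180. Stack: []
LOAD_FAST q → push 180. Stack: [180]
LOAD_CONST → push 6. Stack: [180, 6]
BINARY_OP + → 180 + 6 = 186. Stack: [186]
LOAD_FAST w → push -24. Stack: [186, -24]
BINARY_OP * → 186 * -24 = -4464. Stack: [-4464]
STORE_FAST q → q=-4464. Stack: []
LOAD_FAST w → push -24. Stack: [-24]
RETURN_VALUE → return -24.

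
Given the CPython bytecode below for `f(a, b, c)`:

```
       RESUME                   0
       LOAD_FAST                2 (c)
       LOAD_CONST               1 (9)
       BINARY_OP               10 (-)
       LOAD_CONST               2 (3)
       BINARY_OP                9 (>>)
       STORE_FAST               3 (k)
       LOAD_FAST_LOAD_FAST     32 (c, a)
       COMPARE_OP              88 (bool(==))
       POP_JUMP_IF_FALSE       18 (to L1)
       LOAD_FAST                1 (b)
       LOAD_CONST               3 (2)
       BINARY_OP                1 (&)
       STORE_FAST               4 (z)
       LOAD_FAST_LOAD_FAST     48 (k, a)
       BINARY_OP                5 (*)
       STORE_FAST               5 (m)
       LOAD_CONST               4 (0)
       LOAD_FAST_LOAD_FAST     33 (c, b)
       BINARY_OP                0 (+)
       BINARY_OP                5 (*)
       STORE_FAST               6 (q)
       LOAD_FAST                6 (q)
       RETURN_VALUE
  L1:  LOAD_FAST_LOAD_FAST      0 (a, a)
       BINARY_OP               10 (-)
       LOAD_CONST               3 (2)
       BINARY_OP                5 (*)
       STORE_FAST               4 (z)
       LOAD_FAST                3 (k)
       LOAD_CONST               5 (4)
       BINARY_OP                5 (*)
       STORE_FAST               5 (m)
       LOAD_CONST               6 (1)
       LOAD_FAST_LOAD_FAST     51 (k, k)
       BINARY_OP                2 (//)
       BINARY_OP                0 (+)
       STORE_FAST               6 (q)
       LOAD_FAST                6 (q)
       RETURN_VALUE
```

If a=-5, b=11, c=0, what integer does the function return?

LOAD_FAST c → push 0. Stack: [0]
LOAD_CONST → push 9. Stack: [0, 9]
BINARY_OP - → 0 - 9 = -9. Stack: [-9]
LOAD_CONST → push 3. Stack: [-9, 3]
BINARY_OP >> → -9 >> 3 = -2. Stack: [-2]
STORE_FAST k → k=-2. Stack: []
LOAD_FAST_LOAD_FAST c,a → push 0,-5. Stack: [0, -5]
COMPARE_OP bool(==) → 0 vs -5 = False. Stack: [False]
POP_JUMP_IF_FALSE → pop False; jump. Stack: []
LOAD_FAST_LOAD_FAST a,a → push -5,-5. Stack: [-5, -5]
BINARY_OP - → -5 - -5 = 0. Stack: [0]
LOAD_CONST → push 2. Stack: [0, 2]
BINARY_OP * → 0 * 2 = 0. Stack: [0]
STORE_FAST z → z=0. Stack: []
LOAD_FAST k → push -2. Stack: [-2]
LOAD_CONST → push 4. Stack: [-2, 4]
BINARY_OP * → -2 * 4 = -8. Stack: [-8]
STORE_FAST m → m=-8. Stack: []
LOAD_CONST → push 1. Stack: [1]
LOAD_FAST_LOAD_FAST k,k → push -2,-2. Stack: [1, -2, -2]
BINARY_OP // → -2 // -2 = 1. Stack: [1, 1]
BINARY_OP + → 1 + 1 = 2. Stack: [2]
STORE_FAST q → q=2. Stack: []
LOAD_FAST q → push 2. Stack: [2]
RETURN_VALUE → return 2.

2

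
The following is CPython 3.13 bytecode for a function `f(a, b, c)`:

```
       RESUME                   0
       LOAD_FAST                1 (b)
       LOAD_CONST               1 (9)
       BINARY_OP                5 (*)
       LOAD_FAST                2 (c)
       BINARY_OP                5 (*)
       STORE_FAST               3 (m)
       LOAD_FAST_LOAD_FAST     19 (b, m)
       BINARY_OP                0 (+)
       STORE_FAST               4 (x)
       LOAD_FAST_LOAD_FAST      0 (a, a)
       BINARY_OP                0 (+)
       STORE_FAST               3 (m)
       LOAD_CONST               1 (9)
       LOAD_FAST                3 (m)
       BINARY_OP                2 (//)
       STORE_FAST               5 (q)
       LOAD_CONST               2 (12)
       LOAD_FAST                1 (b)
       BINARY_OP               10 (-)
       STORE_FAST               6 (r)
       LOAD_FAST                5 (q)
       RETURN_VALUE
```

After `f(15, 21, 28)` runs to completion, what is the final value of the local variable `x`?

LOAD_FAST b → push 21. Stack: [21]
LOAD_CONST → push 9. Stack: [21, 9]
BINARY_OP * → 21 * 9 = 189. Stack: [189]
LOAD_FAST c → push 28. Stack: [189, 28]
BINARY_OP * → 189 * 28 = 5292. Stack: [5292]
STORE_FAST m → m=5292. Stack: []
LOAD_FAST_LOAD_FAST b,m → push 21,5292. Stack: [21, 5292]
BINARY_OP + → 21 + 5292 = 5313. Stack: [5313]
STORE_FAST x → x=5313. Stack: []
LOAD_FAST_LOAD_FAST a,a → push 15,15. Stack: [15, 15]
BINARY_OP + → 15 + 15 = 30. Stack: [30]
STORE_FAST m → m=30. Stack: []
LOAD_CONST → push 9. Stack: [9]
LOAD_FAST m → push 30. Stack: [9, 30]
BINARY_OP // → 9 // 30 = 0. Stack: [0]
STORE_FAST q → q=0. Stack: []
LOAD_CONST → push 12. Stack: [12]
LOAD_FAST b → push 21. Stack: [12, 21]
BINARY_OP - → 12 - 21 = -9. Stack: [-9]
STORE_FAST r → r=-9. Stack: []
LOAD_FAST q → push 0. Stack: [0]
RETURN_VALUE → return 0.

5313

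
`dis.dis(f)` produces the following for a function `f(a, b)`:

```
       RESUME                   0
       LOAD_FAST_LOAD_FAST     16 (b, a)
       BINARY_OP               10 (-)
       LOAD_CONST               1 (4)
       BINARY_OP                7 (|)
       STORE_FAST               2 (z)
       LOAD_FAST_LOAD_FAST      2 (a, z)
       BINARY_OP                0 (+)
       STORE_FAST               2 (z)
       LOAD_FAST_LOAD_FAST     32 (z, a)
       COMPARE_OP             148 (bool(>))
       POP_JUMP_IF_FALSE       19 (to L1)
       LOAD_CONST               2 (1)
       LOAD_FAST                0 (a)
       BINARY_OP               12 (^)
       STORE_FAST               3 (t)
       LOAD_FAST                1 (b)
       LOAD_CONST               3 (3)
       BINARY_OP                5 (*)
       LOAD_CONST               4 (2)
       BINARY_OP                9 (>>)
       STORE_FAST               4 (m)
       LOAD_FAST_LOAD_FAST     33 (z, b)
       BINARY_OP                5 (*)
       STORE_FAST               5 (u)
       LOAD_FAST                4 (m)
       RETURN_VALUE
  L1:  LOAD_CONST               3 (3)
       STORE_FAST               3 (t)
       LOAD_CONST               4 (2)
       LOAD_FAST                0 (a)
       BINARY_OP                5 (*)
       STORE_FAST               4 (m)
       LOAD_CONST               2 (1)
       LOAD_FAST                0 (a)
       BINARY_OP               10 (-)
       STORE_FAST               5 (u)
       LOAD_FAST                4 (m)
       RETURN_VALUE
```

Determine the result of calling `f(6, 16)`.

LOAD_FAST_LOAD_FAST b,a → push 16,6. Stack: [16, 6]
BINARY_OP - → 16 - 6 = 10. Stack: [10]
LOAD_CONST → push 4. Stack: [10, 4]
BINARY_OP | → 10 | 4 = 14. Stack: [14]
STORE_FAST z → z=14. Stack: []
LOAD_FAST_LOAD_FAST a,z → push 6,14. Stack: [6, 14]
BINARY_OP + → 6 + 14 = 20. Stack: [20]
STORE_FAST z → z=20. Stack: []
LOAD_FAST_LOAD_FAST z,a → push 20,6. Stack: [20, 6]
COMPARE_OP bool(>) → 20 vs 6 = True. Stack: [True]
POP_JUMP_IF_FALSE → pop True; no jump. Stack: []
LOAD_CONST → push 1. Stack: [1]
LOAD_FAST a → push 6. Stack: [1, 6]
BINARY_OP ^ → 1 ^ 6 = 7. Stack: [7]
STORE_FAST t → t=7. Stack: []
LOAD_FAST b → push 16. Stack: [16]
LOAD_CONST → push 3. Stack: [16, 3]
BINARY_OP * → 16 * 3 = 48. Stack: [48]
LOAD_CONST → push 2. Stack: [48, 2]
BINARY_OP >> → 48 >> 2 = 12. Stack: [12]
STORE_FAST m → m=12. Stack: []
LOAD_FAST_LOAD_FAST z,b → push 20,16. Stack: [20, 16]
BINARY_OP * → 20 * 16 = 320. Stack: [320]
STORE_FAST u → u=320. Stack: []
LOAD_FAST m → push 12. Stack: [12]
RETURN_VALUE → return 12.

12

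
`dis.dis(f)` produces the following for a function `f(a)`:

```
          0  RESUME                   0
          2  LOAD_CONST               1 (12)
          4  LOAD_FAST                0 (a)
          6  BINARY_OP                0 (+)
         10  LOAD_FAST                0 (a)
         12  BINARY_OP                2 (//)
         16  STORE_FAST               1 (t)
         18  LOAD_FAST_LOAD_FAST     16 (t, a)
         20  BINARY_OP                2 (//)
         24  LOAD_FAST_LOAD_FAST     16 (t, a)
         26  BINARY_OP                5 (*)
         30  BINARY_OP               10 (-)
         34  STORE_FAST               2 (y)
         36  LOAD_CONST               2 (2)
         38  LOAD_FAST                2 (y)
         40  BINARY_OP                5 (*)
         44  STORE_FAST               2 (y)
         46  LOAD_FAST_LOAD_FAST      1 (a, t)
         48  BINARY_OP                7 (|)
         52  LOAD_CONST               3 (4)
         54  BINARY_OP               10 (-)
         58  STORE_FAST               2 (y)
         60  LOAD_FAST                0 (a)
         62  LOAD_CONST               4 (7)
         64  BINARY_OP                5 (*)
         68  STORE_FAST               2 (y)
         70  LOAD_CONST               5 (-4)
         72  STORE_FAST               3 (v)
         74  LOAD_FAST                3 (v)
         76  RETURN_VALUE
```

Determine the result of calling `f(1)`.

LOAD_CONST → push 12. Stack: [12]
LOAD_FAST a → push 1. Stack: [12, 1]
BINARY_OP + → 12 + 1 = 13. Stack: [13]
LOAD_FAST a → push 1. Stack: [13, 1]
BINARY_OP // → 13 // 1 = 13. Stack: [13]
STORE_FAST t → t=13. Stack: []
LOAD_FAST_LOAD_FAST t,a → push 13,1. Stack: [13, 1]
BINARY_OP // → 13 // 1 = 13. Stack: [13]
LOAD_FAST_LOAD_FAST t,a → push 13,1. Stack: [13, 13, 1]
BINARY_OP * → 13 * 1 = 13. Stack: [13, 13]
BINARY_OP - → 13 - 13 = 0. Stack: [0]
STORE_FAST y → y=0. Stack: []
LOAD_CONST → push 2. Stack: [2]
LOAD_FAST y → push 0. Stack: [2, 0]
BINARY_OP * → 2 * 0 = 0. Stack: [0]
STORE_FAST y → y=0. Stack: []
LOAD_FAST_LOAD_FAST a,t → push 1,13. Stack: [1, 13]
BINARY_OP | → 1 | 13 = 13. Stack: [13]
LOAD_CONST → push 4. Stack: [13, 4]
BINARY_OP - → 13 - 4 = 9. Stack: [9]
STORE_FAST y → y=9. Stack: []
LOAD_FAST a → push 1. Stack: [1]
LOAD_CONST → push 7. Stack: [1, 7]
BINARY_OP * → 1 * 7 = 7. Stack: [7]
STORE_FAST y → y=7. Stack: []
LOAD_CONST → push -4. Stack: [-4]
STORE_FAST v → v=-4. Stack: []
LOAD_FAST v → push -4. Stack: [-4]
RETURN_VALUE → return -4.

-4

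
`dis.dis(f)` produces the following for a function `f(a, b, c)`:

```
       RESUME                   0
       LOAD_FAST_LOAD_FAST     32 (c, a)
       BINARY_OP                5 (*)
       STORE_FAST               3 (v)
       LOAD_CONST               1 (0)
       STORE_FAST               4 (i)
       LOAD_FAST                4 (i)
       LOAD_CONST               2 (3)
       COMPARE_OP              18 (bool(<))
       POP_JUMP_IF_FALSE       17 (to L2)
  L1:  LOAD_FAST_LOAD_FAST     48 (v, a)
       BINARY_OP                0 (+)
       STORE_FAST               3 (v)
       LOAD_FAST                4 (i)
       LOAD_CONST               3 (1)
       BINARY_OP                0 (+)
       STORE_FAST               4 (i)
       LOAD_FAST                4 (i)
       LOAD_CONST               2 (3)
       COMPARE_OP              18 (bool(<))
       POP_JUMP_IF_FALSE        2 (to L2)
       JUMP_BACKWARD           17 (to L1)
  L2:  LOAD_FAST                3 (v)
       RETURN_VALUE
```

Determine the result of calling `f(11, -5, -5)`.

-22

LOAD_FAST_LOAD_FAST c,a → push -5,11. Stack: [-5, 11]
BINARY_OP * → -5 * 11 = -55. Stack: [-55]
STORE_FAST v → v=-55. Stack: []
LOAD_CONST → push 0. Stack: [0]
STORE_FAST i → i=0. Stack: []
LOAD_FAST i → push 0. Stack: [0]
LOAD_CONST → push 3. Stack: [0, 3]
COMPARE_OP bool(<) → 0 vs 3 = True. Stack: [True]
POP_JUMP_IF_FALSE → pop True; no jump. Stack: []
LOAD_FAST_LOAD_FAST v,a → push -55,11. Stack: [-55, 11]
BINARY_OP + → -55 + 11 = -44. Stack: [-44]
STORE_FAST v → v=-44. Stack: []
LOAD_FAST i → push 0. Stack: [0]
LOAD_CONST → push 1. Stack: [0, 1]
BINARY_OP + → 0 + 1 = 1. Stack: [1]
STORE_FAST i → i=1. Stack: []
LOAD_FAST i → push 1. Stack: [1]
LOAD_CONST → push 3. Stack: [1, 3]
COMPARE_OP bool(<) → 1 vs 3 = True. Stack: [True]
POP_JUMP_IF_FALSE → pop True; no jump. Stack: []
LOAD_FAST_LOAD_FAST v,a → push -44,11. Stack: [-44, 11]
BINARY_OP + → -44 + 11 = -33. Stack: [-33]
STORE_FAST v → v=-33. Stack: []
LOAD_FAST i → push 1. Stack: [1]
LOAD_CONST → push 1. Stack: [1, 1]
BINARY_OP + → 1 + 1 = 2. Stack: [2]
STORE_FAST i → i=2. Stack: []
LOAD_FAST i → push 2. Stack: [2]
LOAD_CONST → push 3. Stack: [2, 3]
COMPARE_OP bool(<) → 2 vs 3 = True. Stack: [True]
POP_JUMP_IF_FALSE → pop True; no jump. Stack: []
LOAD_FAST_LOAD_FAST v,a → push -33,11. Stack: [-33, 11]
BINARY_OP + → -33 + 11 = -22. Stack: [-22]
STORE_FAST v → v=-22. Stack: []
LOAD_FAST i → push 2. Stack: [2]
LOAD_CONST → push 1. Stack: [2, 1]
BINARY_OP + → 2 + 1 = 3. Stack: [3]
STORE_FAST i → i=3. Stack: []
LOAD_FAST i → push 3. Stack: [3]
LOAD_CONST → push 3. Stack: [3, 3]
COMPARE_OP bool(<) → 3 vs 3 = False. Stack: [False]
POP_JUMP_IF_FALSE → pop False; jump. Stack: []
LOAD_FAST v → push -22. Stack: [-22]
RETURN_VALUE → return -22.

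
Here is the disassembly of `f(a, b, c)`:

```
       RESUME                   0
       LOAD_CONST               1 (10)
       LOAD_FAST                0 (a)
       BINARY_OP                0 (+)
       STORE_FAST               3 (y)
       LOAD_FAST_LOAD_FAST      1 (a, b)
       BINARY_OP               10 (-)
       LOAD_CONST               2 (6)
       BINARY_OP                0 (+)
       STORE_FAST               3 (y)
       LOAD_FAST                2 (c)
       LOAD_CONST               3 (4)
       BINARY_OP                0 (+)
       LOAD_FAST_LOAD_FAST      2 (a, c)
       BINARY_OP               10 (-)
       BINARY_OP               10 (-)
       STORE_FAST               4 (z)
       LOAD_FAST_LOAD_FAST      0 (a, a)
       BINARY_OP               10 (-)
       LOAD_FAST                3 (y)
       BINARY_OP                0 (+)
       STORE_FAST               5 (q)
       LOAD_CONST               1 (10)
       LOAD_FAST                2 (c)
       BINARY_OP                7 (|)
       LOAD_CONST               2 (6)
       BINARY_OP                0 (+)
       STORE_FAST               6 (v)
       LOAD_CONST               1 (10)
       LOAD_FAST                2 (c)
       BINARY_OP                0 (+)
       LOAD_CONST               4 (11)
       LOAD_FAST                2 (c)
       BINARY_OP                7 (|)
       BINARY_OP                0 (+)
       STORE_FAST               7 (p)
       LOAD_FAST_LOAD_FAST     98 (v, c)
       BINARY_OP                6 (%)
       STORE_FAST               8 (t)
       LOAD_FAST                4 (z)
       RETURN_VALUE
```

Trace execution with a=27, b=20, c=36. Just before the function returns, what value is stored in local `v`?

52

LOAD_CONST → push 10. Stack: [10]
LOAD_FAST a → push 27. Stack: [10, 27]
BINARY_OP + → 10 + 27 = 37. Stack: [37]
STORE_FAST y → y=37. Stack: []
LOAD_FAST_LOAD_FAST a,b → push 27,20. Stack: [27, 20]
BINARY_OP - → 27 - 20 = 7. Stack: [7]
LOAD_CONST → push 6. Stack: [7, 6]
BINARY_OP + → 7 + 6 = 13. Stack: [13]
STORE_FAST y → y=13. Stack: []
LOAD_FAST c → push 36. Stack: [36]
LOAD_CONST → push 4. Stack: [36, 4]
BINARY_OP + → 36 + 4 = 40. Stack: [40]
LOAD_FAST_LOAD_FAST a,c → push 27,36. Stack: [40, 27, 36]
BINARY_OP - → 27 - 36 = -9. Stack: [40, -9]
BINARY_OP - → 40 - -9 = 49. Stack: [49]
STORE_FAST z → z=49. Stack: []
LOAD_FAST_LOAD_FAST a,a → push 27,27. Stack: [27, 27]
BINARY_OP - → 27 - 27 = 0. Stack: [0]
LOAD_FAST y → push 13. Stack: [0, 13]
BINARY_OP + → 0 + 13 = 13. Stack: [13]
STORE_FAST q → q=13. Stack: []
LOAD_CONST → push 10. Stack: [10]
LOAD_FAST c → push 36. Stack: [10, 36]
BINARY_OP | → 10 | 36 = 46. Stack: [46]
LOAD_CONST → push 6. Stack: [46, 6]
BINARY_OP + → 46 + 6 = 52. Stack: [52]
STORE_FAST v → v=52. Stack: []
LOAD_CONST → push 10. Stack: [10]
LOAD_FAST c → push 36. Stack: [10, 36]
BINARY_OP + → 10 + 36 = 46. Stack: [46]
LOAD_CONST → push 11. Stack: [46, 11]
LOAD_FAST c → push 36. Stack: [46, 11, 36]
BINARY_OP | → 11 | 36 = 47. Stack: [46, 47]
BINARY_OP + → 46 + 47 = 93. Stack: [93]
STORE_FAST p → p=93. Stack: []
LOAD_FAST_LOAD_FAST v,c → push 52,36. Stack: [52, 36]
BINARY_OP % → 52 % 36 = 16. Stack: [16]
STORE_FAST t → t=16. Stack: []
LOAD_FAST z → push 49. Stack: [49]
RETURN_VALUE → return 49.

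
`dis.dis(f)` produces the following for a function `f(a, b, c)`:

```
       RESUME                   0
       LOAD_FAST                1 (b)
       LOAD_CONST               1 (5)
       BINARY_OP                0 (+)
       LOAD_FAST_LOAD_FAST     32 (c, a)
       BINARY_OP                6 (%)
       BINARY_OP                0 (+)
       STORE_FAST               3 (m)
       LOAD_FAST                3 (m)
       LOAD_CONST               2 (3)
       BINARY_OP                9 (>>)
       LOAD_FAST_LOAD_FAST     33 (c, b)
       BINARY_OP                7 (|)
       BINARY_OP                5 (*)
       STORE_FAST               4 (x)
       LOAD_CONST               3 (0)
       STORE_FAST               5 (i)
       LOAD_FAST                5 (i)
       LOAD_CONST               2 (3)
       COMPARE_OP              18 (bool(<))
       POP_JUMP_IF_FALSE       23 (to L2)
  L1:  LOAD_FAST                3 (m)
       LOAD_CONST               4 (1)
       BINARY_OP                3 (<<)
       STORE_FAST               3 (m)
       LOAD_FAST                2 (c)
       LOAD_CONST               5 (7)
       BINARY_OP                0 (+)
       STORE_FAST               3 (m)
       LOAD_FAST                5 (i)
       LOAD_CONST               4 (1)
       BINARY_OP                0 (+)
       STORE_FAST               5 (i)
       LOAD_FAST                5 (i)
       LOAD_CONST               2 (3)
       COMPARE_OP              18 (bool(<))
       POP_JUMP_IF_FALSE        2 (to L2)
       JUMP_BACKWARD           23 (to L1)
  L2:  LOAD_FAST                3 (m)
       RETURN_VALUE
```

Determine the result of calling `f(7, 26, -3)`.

LOAD_FAST b → push 26
LOAD_CONST → push 5
BINARY_OP + → 26 + 5 = 31
LOAD_FAST_LOAD_FAST c,a → push -3,7
BINARY_OP % → -3 % 7 = 4
BINARY_OP + → 31 + 4 = 35
STORE_FAST m → m=35
LOAD_FAST m → push 35
LOAD_CONST → push 3
BINARY_OP >> → 35 >> 3 = 4
LOAD_FAST_LOAD_FAST c,b → push -3,26
BINARY_OP | → -3 | 26 = -1
BINARY_OP * → 4 * -1 = -4
STORE_FAST x → x=-4
LOAD_CONST → push 0
STORE_FAST i → i=0
LOAD_FAST i → push 0
LOAD_CONST → push 3
COMPARE_OP bool(<) → 0 vs 3 = True
POP_JUMP_IF_FALSE → pop True; no jump
LOAD_FAST m → push 35
LOAD_CONST → push 1
BINARY_OP << → 35 << 1 = 70
STORE_FAST m → m=70
LOAD_FAST c → push -3
LOAD_CONST → push 7
BINARY_OP + → -3 + 7 = 4
STORE_FAST m → m=4
LOAD_FAST i → push 0
LOAD_CONST → push 1
BINARY_OP + → 0 + 1 = 1
STORE_FAST i → i=1
LOAD_FAST i → push 1
LOAD_CONST → push 3
COMPARE_OP bool(<) → 1 vs 3 = True
POP_JUMP_IF_FALSE → pop True; no jump
LOAD_FAST m → push 4
LOAD_CONST → push 1
BINARY_OP << → 4 << 1 = 8
STORE_FAST m → m=8
LOAD_FAST c → push -3
LOAD_CONST → push 7
BINARY_OP + → -3 + 7 = 4
STORE_FAST m → m=4
LOAD_FAST i → push 1
LOAD_CONST → push 1
BINARY_OP + → 1 + 1 = 2
STORE_FAST i → i=2
LOAD_FAST i → push 2
LOAD_CONST → push 3
COMPARE_OP bool(<) → 2 vs 3 = True
POP_JUMP_IF_FALSE → pop True; no jump
LOAD_FAST m → push 4
LOAD_CONST → push 1
BINARY_OP << → 4 << 1 = 8
STORE_FAST m → m=8
LOAD_FAST c → push -3
LOAD_CONST → push 7
BINARY_OP + → -3 + 7 = 4
STORE_FAST m → m=4
LOAD_FAST i → push 2
LOAD_CONST → push 1
BINARY_OP + → 2 + 1 = 3
STORE_FAST i → i=3
LOAD_FAST i → push 3
LOAD_CONST → push 3
COMPARE_OP bool(<) → 3 vs 3 = False
POP_JUMP_IF_FALSE → pop False; jump
LOAD_FAST m → push 4
RETURN_VALUE → return 4.

4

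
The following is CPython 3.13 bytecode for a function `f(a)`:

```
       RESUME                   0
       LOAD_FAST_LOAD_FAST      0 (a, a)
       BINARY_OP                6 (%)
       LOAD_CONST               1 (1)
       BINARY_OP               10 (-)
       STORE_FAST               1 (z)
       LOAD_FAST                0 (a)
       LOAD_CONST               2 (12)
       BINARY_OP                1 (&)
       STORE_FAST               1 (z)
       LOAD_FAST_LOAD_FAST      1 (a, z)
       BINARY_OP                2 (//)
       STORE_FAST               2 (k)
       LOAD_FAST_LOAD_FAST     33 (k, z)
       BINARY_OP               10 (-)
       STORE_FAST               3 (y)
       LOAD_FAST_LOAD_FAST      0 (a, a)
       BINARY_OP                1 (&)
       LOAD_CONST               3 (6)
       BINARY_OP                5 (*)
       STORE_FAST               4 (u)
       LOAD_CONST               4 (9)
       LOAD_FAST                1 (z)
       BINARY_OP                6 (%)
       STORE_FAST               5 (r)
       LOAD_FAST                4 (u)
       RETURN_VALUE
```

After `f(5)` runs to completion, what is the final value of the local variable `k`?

LOAD_FAST_LOAD_FAST a,a → push 5,5. Stack: [5, 5]
BINARY_OP % → 5 % 5 = 0. Stack: [0]
LOAD_CONST → push 1. Stack: [0, 1]
BINARY_OP - → 0 - 1 = -1. Stack: [-1]
STORE_FAST z → z=-1. Stack: []
LOAD_FAST a → push 5. Stack: [5]
LOAD_CONST → push 12. Stack: [5, 12]
BINARY_OP & → 5 & 12 = 4. Stack: [4]
STORE_FAST z → z=4. Stack: []
LOAD_FAST_LOAD_FAST a,z → push 5,4. Stack: [5, 4]
BINARY_OP // → 5 // 4 = 1. Stack: [1]
STORE_FAST k → k=1. Stack: []
LOAD_FAST_LOAD_FAST k,z → push 1,4. Stack: [1, 4]
BINARY_OP - → 1 - 4 = -3. Stack: [-3]
STORE_FAST y → y=-3. Stack: []
LOAD_FAST_LOAD_FAST a,a → push 5,5. Stack: [5, 5]
BINARY_OP & → 5 & 5 = 5. Stack: [5]
LOAD_CONST → push 6. Stack: [5, 6]
BINARY_OP * → 5 * 6 = 30. Stack: [30]
STORE_FAST u → u=30. Stack: []
LOAD_CONST → push 9. Stack: [9]
LOAD_FAST z → push 4. Stack: [9, 4]
BINARY_OP % → 9 % 4 = 1. Stack: [1]
STORE_FAST r → r=1. Stack: []
LOAD_FAST u → push 30. Stack: [30]
RETURN_VALUE → return 30.

1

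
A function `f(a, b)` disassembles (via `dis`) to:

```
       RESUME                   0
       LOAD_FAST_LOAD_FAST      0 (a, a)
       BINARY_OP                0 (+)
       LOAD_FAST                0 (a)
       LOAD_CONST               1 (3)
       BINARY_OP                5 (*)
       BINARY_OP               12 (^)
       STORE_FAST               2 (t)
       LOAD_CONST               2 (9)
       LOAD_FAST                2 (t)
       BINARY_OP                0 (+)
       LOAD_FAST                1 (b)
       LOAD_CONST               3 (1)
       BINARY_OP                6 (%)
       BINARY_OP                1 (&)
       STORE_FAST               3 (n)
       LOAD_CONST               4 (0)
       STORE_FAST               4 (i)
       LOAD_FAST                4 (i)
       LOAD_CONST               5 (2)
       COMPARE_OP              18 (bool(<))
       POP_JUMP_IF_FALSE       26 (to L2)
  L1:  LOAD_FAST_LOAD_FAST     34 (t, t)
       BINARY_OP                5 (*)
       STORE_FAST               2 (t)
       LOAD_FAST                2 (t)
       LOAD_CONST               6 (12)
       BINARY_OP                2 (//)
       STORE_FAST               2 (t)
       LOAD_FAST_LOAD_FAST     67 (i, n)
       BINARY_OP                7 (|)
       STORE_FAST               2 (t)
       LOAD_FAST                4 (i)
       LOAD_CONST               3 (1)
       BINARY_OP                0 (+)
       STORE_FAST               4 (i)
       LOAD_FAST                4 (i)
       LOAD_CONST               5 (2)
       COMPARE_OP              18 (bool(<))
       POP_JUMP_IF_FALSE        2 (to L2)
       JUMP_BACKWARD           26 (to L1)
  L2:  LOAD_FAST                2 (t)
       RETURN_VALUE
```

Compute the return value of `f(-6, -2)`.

1

LOAD_FAST_LOAD_FAST a,a → push -6,-6. Stack: [-6, -6]
BINARY_OP + → -6 + -6 = -12. Stack: [-12]
LOAD_FAST a → push -6. Stack: [-12, -6]
LOAD_CONST → push 3. Stack: [-12, -6, 3]
BINARY_OP * → -6 * 3 = -18. Stack: [-12, -18]
BINARY_OP ^ → -12 ^ -18 = 26. Stack: [26]
STORE_FAST t → t=26. Stack: []
LOAD_CONST → push 9. Stack: [9]
LOAD_FAST t → push 26. Stack: [9, 26]
BINARY_OP + → 9 + 26 = 35. Stack: [35]
LOAD_FAST b → push -2. Stack: [35, -2]
LOAD_CONST → push 1. Stack: [35, -2, 1]
BINARY_OP % → -2 % 1 = 0. Stack: [35, 0]
BINARY_OP & → 35 & 0 = 0. Stack: [0]
STORE_FAST n → n=0. Stack: []
LOAD_CONST → push 0. Stack: [0]
STORE_FAST i → i=0. Stack: []
LOAD_FAST i → push 0. Stack: [0]
LOAD_CONST → push 2. Stack: [0, 2]
COMPARE_OP bool(<) → 0 vs 2 = True. Stack: [True]
POP_JUMP_IF_FALSE → pop True; no jump. Stack: []
LOAD_FAST_LOAD_FAST t,t → push 26,26. Stack: [26, 26]
BINARY_OP * → 26 * 26 = 676. Stack: [676]
STORE_FAST t → t=676. Stack: []
LOAD_FAST t → push 676. Stack: [676]
LOAD_CONST → push 12. Stack: [676, 12]
BINARY_OP // → 676 // 12 = 56. Stack: [56]
STORE_FAST t → t=56. Stack: []
LOAD_FAST_LOAD_FAST i,n → push 0,0. Stack: [0, 0]
BINARY_OP | → 0 | 0 = 0. Stack: [0]
STORE_FAST t → t=0. Stack: []
LOAD_FAST i → push 0. Stack: [0]
LOAD_CONST → push 1. Stack: [0, 1]
BINARY_OP + → 0 + 1 = 1. Stack: [1]
STORE_FAST i → i=1. Stack: []
LOAD_FAST i → push 1. Stack: [1]
LOAD_CONST → push 2. Stack: [1, 2]
COMPARE_OP bool(<) → 1 vs 2 = True. Stack: [True]
POP_JUMP_IF_FALSE → pop True; no jump. Stack: []
LOAD_FAST_LOAD_FAST t,t → push 0,0. Stack: [0, 0]
BINARY_OP * → 0 * 0 = 0. Stack: [0]
STORE_FAST t → t=0. Stack: []
LOAD_FAST t → push 0. Stack: [0]
LOAD_CONST → push 12. Stack: [0, 12]
BINARY_OP // → 0 // 12 = 0. Stack: [0]
STORE_FAST t → t=0. Stack: []
LOAD_FAST_LOAD_FAST i,n → push 1,0. Stack: [1, 0]
BINARY_OP | → 1 | 0 = 1. Stack: [1]
STORE_FAST t → t=1. Stack: []
LOAD_FAST i → push 1. Stack: [1]
LOAD_CONST → push 1. Stack: [1, 1]
BINARY_OP + → 1 + 1 = 2. Stack: [2]
STORE_FAST i → i=2. Stack: []
LOAD_FAST i → push 2. Stack: [2]
LOAD_CONST → push 2. Stack: [2, 2]
COMPARE_OP bool(<) → 2 vs 2 = False. Stack: [False]
POP_JUMP_IF_FALSE → pop False; jump. Stack: []
LOAD_FAST t → push 1. Stack: [1]
RETURN_VALUE → return 1.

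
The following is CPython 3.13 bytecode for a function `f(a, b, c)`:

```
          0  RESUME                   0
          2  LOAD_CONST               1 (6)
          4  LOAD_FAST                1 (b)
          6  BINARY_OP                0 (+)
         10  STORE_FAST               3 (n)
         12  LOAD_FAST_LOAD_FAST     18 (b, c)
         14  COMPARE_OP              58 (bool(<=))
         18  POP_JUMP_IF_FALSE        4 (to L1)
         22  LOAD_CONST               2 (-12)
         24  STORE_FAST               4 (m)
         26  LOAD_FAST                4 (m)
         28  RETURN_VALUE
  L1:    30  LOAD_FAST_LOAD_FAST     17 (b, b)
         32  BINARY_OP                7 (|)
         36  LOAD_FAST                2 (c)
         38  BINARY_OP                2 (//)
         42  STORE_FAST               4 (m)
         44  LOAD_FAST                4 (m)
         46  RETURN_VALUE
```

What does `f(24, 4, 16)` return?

LOAD_CONST → push 6. Stack: [6]
LOAD_FAST b → push 4. Stack: [6, 4]
BINARY_OP + → 6 + 4 = 10. Stack: [10]
STORE_FAST n → n=10. Stack: []
LOAD_FAST_LOAD_FAST b,c → push 4,16. Stack: [4, 16]
COMPARE_OP bool(<=) → 4 vs 16 = True. Stack: [True]
POP_JUMP_IF_FALSE → pop True; no jump. Stack: []
LOAD_CONST → push -12. Stack: [-12]
STORE_FAST m → m=-12. Stack: []
LOAD_FAST m → push -12. Stack: [-12]
RETURN_VALUE → return -12.

-12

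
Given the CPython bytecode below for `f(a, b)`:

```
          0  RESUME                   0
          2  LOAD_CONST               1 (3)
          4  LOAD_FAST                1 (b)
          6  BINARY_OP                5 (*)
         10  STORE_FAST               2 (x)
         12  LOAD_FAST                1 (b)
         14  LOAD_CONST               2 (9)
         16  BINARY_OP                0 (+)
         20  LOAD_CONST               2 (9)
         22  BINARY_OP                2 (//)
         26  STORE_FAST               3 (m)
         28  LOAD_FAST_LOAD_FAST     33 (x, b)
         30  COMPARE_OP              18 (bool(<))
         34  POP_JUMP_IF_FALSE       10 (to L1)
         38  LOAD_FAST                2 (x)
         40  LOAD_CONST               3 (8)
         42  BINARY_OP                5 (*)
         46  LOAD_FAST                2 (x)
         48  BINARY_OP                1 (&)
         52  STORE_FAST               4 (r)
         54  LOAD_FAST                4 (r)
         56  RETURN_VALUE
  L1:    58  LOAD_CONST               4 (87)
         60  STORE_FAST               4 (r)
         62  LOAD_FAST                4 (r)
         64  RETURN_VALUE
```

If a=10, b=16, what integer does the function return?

87

LOAD_CONST → push 3. Stack: [3]
LOAD_FAST b → push 16. Stack: [3, 16]
BINARY_OP * → 3 * 16 = 48. Stack: [48]
STORE_FAST x → x=48. Stack: []
LOAD_FAST b → push 16. Stack: [16]
LOAD_CONST → push 9. Stack: [16, 9]
BINARY_OP + → 16 + 9 = 25. Stack: [25]
LOAD_CONST → push 9. Stack: [25, 9]
BINARY_OP // → 25 // 9 = 2. Stack: [2]
STORE_FAST m → m=2. Stack: []
LOAD_FAST_LOAD_FAST x,b → push 48,16. Stack: [48, 16]
COMPARE_OP bool(<) → 48 vs 16 = False. Stack: [False]
POP_JUMP_IF_FALSE → pop False; jump. Stack: []
LOAD_CONST → push 87. Stack: [87]
STORE_FAST r → r=87. Stack: []
LOAD_FAST r → push 87. Stack: [87]
RETURN_VALUE → return 87.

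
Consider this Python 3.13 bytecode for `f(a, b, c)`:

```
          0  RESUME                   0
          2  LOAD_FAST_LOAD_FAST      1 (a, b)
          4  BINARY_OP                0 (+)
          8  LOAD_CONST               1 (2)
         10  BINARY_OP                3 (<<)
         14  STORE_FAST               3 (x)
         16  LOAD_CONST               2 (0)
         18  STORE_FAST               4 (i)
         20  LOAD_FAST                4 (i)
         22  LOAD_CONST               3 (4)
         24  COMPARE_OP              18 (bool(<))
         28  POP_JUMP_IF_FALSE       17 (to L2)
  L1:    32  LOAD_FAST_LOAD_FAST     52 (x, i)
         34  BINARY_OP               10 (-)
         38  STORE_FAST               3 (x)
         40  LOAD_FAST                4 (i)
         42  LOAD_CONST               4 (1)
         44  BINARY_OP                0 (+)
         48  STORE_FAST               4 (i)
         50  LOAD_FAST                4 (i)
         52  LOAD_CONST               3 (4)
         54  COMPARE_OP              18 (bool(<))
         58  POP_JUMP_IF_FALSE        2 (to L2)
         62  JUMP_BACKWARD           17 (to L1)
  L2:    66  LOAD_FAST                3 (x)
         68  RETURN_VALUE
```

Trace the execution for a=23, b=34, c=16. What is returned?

222

LOAD_FAST_LOAD_FAST a,b → push 23,34. Stack: [23, 34]
BINARY_OP + → 23 + 34 = 57. Stack: [57]
LOAD_CONST → push 2. Stack: [57, 2]
BINARY_OP << → 57 << 2 = 228. Stack: [228]
STORE_FAST x → x=228. Stack: []
LOAD_CONST → push 0. Stack: [0]
STORE_FAST i → i=0. Stack: []
LOAD_FAST i → push 0. Stack: [0]
LOAD_CONST → push 4. Stack: [0, 4]
COMPARE_OP bool(<) → 0 vs 4 = True. Stack: [True]
POP_JUMP_IF_FALSE → pop True; no jump. Stack: []
LOAD_FAST_LOAD_FAST x,i → push 228,0. Stack: [228, 0]
BINARY_OP - → 228 - 0 = 228. Stack: [228]
STORE_FAST x → x=228. Stack: []
LOAD_FAST i → push 0. Stack: [0]
LOAD_CONST → push 1. Stack: [0, 1]
BINARY_OP + → 0 + 1 = 1. Stack: [1]
STORE_FAST i → i=1. Stack: []
LOAD_FAST i → push 1. Stack: [1]
LOAD_CONST → push 4. Stack: [1, 4]
COMPARE_OP bool(<) → 1 vs 4 = True. Stack: [True]
POP_JUMP_IF_FALSE → pop True; no jump. Stack: []
LOAD_FAST_LOAD_FAST x,i → push 228,1. Stack: [228, 1]
BINARY_OP - → 228 - 1 = 227. Stack: [227]
STORE_FAST x → x=227. Stack: []
LOAD_FAST i → push 1. Stack: [1]
LOAD_CONST → push 1. Stack: [1, 1]
BINARY_OP + → 1 + 1 = 2. Stack: [2]
STORE_FAST i → i=2. Stack: []
LOAD_FAST i → push 2. Stack: [2]
LOAD_CONST → push 4. Stack: [2, 4]
COMPARE_OP bool(<) → 2 vs 4 = True. Stack: [True]
POP_JUMP_IF_FALSE → pop True; no jump. Stack: []
LOAD_FAST_LOAD_FAST x,i → push 227,2. Stack: [227, 2]
BINARY_OP - → 227 - 2 = 225. Stack: [225]
STORE_FAST x → x=225. Stack: []
LOAD_FAST i → push 2. Stack: [2]
LOAD_CONST → push 1. Stack: [2, 1]
BINARY_OP + → 2 + 1 = 3. Stack: [3]
STORE_FAST i → i=3. Stack: []
LOAD_FAST i → push 3. Stack: [3]
LOAD_CONST → push 4. Stack: [3, 4]
COMPARE_OP bool(<) → 3 vs 4 = True. Stack: [True]
POP_JUMP_IF_FALSE → pop True; no jump. Stack: []
LOAD_FAST_LOAD_FAST x,i → push 225,3. Stack: [225, 3]
BINARY_OP - → 225 - 3 = 222. Stack: [222]
STORE_FAST x → x=222. Stack: []
LOAD_FAST i → push 3. Stack: [3]
LOAD_CONST → push 1. Stack: [3, 1]
BINARY_OP + → 3 + 1 = 4. Stack: [4]
STORE_FAST i → i=4. Stack: []
LOAD_FAST i → push 4. Stack: [4]
LOAD_CONST → push 4. Stack: [4, 4]
COMPARE_OP bool(<) → 4 vs 4 = False. Stack: [False]
POP_JUMP_IF_FALSE → pop False; jump. Stack: []
LOAD_FAST x → push 222. Stack: [222]
RETURN_VALUE → return 222.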